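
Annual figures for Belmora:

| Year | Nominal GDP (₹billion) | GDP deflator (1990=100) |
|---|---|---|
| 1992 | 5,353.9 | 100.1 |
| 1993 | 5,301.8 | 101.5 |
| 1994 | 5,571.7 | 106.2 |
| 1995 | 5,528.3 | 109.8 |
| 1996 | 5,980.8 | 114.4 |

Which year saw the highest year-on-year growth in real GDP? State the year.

1993: real = 5301.8/1.015 = 5223.45; growth vs 1992 (5348.55) = -2.34%.
1994: real = 5571.7/1.062 = 5246.42; growth vs 1993 (5223.45) = 0.44%.
1995: real = 5528.3/1.098 = 5034.88; growth vs 1994 (5246.42) = -4.03%.
1996: real = 5980.8/1.144 = 5227.97; growth vs 1995 (5034.88) = 3.84%.

1996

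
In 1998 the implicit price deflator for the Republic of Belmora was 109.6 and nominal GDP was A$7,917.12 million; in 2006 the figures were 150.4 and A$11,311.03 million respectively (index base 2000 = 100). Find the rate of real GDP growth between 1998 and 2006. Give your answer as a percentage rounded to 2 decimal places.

4.11%

Deflate each year: 1998 → 7917.12/1.096 = 7223.65; 2006 → 11311.03/1.504 = 7520.63.
So real GDP changed by 7520.63/7223.65 − 1 = 0.0411, i.e. 4.11%.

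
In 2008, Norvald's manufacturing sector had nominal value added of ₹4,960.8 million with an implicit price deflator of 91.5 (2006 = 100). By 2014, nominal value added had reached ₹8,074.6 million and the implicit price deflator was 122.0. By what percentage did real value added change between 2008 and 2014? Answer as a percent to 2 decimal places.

Deflate each year: 2008 → 4960.8/0.915 = 5421.64; 2014 → 8074.6/1.220 = 6618.52.
So real value added changed by 6618.52/5421.64 − 1 = 0.2208, i.e. 22.08%.

22.08%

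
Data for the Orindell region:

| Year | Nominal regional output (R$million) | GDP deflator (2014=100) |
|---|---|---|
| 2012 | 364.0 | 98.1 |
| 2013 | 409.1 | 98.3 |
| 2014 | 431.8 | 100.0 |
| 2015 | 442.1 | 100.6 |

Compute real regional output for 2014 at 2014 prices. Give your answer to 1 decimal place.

R$431.8 million

Real regional output 2014 = 431.8 / 1.000 = 431.80.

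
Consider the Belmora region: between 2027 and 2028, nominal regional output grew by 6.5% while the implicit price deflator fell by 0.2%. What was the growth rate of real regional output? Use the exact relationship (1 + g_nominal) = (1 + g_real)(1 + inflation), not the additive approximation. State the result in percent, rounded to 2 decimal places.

(1 + g_nom) = (1 + g_real)(1 + π), so g_real = 1.0650 / 0.9980 − 1 = 0.06713.

6.71%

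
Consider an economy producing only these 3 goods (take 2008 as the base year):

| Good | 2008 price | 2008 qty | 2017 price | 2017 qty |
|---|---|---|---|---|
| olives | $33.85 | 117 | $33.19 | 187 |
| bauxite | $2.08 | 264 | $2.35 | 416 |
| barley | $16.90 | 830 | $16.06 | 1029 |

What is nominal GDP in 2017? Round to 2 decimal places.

$23709.87

Nominal GDP 2017 = Σ (p_2017 × q_2017) = 33.19·187 + 2.35·416 + 16.06·1029 = 23709.87.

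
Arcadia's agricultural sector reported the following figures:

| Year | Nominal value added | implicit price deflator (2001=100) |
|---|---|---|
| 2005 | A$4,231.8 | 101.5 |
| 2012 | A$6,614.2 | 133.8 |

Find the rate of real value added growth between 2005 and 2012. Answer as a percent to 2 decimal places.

Real value added 2005 = 4231.8 / 1.015 = 4169.26.
Real value added 2012 = 6614.2 / 1.338 = 4943.35.
Real growth = 4943.35 / 4169.26 − 1 = 0.1857.

18.57%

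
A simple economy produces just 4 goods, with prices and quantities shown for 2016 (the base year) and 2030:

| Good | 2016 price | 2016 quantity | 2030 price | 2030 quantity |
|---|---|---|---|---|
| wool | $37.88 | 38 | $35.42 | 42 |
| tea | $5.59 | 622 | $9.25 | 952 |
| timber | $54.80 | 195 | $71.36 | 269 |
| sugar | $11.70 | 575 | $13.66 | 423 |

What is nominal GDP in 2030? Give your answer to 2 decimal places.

Nominal GDP 2030 = Σ (p_2030 × q_2030) = 35.42·42 + 9.25·952 + 71.36·269 + 13.66·423 = 35267.66.

$35267.66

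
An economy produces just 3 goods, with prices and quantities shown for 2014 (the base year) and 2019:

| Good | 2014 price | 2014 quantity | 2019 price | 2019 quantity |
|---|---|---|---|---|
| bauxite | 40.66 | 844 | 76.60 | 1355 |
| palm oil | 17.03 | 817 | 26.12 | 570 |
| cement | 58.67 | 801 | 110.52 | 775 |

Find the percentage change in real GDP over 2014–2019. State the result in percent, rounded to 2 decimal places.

Real GDP 2014 = Nominal GDP 2014 = 40.66·844 + 17.03·817 + 58.67·801 = 95225.22.
Real GDP 2019 (at 2014 prices) = 40.66·1355 + 17.03·570 + 58.67·775 = 110270.65.
Real growth = 110270.65/95225.22 − 1 = 0.1580.

15.80%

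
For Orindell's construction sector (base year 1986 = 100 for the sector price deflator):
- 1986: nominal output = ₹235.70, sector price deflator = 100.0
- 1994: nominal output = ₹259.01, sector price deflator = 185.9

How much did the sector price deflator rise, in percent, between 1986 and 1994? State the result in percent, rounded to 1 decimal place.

85.9%

Price-level change = 185.9 / 100.0 − 1 = 0.8590.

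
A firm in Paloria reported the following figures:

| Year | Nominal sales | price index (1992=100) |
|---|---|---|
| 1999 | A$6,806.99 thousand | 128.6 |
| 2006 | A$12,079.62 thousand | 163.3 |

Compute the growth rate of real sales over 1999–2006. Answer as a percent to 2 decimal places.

39.75%

Deflate each year: 1999 → 6806.99/1.286 = 5293.15; 2006 → 12079.62/1.633 = 7397.20.
So real sales changed by 7397.20/5293.15 − 1 = 0.3975, i.e. 39.75%.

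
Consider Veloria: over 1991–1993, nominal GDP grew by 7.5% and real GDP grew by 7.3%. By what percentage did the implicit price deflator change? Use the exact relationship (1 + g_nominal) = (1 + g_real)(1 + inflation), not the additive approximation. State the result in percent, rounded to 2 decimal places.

0.19%

(1 + g_nom) = (1 + g_real)(1 + π), so π = 1.0750 / 1.0730 − 1 = 0.00186.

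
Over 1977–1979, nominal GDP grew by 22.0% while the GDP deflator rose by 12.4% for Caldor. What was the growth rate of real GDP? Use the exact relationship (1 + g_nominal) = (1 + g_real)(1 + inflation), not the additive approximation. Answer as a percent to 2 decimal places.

(1 + g_nom) = (1 + g_real)(1 + π), so g_real = 1.2200 / 1.1240 − 1 = 0.08541.

8.54%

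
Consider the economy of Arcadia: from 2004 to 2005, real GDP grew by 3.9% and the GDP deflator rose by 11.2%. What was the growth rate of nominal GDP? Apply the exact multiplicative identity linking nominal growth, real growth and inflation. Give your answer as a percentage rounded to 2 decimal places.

(1 + g_nom) = (1 + g_real)(1 + π) = 1.0390 × 1.1120 = 1.15537.

15.54%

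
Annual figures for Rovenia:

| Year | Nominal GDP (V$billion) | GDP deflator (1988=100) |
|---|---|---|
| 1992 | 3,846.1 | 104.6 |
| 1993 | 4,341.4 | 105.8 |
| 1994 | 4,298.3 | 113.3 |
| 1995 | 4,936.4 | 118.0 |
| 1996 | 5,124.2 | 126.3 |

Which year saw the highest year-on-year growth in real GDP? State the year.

1993

1993: real = 4341.4/1.058 = 4103.40; growth vs 1992 (3676.96) = 11.60%.
1994: real = 4298.3/1.133 = 3793.73; growth vs 1993 (4103.40) = -7.55%.
1995: real = 4936.4/1.180 = 4183.39; growth vs 1994 (3793.73) = 10.27%.
1996: real = 5124.2/1.263 = 4057.17; growth vs 1995 (4183.39) = -3.02%.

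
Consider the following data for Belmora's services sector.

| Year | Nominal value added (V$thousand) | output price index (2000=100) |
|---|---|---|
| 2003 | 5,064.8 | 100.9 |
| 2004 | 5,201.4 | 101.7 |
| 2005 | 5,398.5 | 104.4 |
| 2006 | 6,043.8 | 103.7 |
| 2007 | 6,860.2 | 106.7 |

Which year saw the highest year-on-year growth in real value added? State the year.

2004: real = 5201.4/1.017 = 5114.45; growth vs 2003 (5019.62) = 1.89%.
2005: real = 5398.5/1.044 = 5170.98; growth vs 2004 (5114.45) = 1.11%.
2006: real = 6043.8/1.037 = 5828.16; growth vs 2005 (5170.98) = 12.71%.
2007: real = 6860.2/1.067 = 6429.43; growth vs 2006 (5828.16) = 10.32%.

2006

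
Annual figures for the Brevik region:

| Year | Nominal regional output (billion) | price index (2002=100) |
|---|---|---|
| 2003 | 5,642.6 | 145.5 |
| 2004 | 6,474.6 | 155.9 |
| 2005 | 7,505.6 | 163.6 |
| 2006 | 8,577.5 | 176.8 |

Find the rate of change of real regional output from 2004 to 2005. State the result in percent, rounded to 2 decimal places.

Real regional output 2004 = 6474.6/1.559 = 4153.05.
Real regional output 2005 = 7505.6/1.636 = 4587.78.
Change = 4587.78/4153.05 − 1 = 0.1047.

10.47%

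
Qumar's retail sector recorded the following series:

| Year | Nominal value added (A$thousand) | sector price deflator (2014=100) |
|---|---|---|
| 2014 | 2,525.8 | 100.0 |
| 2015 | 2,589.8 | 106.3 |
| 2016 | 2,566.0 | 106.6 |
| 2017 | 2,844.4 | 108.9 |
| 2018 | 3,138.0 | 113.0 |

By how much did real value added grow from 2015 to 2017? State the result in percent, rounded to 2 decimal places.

Real value added 2015 = 2589.8/1.063 = 2436.31.
Real value added 2017 = 2844.4/1.089 = 2611.94.
Change = 2611.94/2436.31 − 1 = 0.0721.

7.21%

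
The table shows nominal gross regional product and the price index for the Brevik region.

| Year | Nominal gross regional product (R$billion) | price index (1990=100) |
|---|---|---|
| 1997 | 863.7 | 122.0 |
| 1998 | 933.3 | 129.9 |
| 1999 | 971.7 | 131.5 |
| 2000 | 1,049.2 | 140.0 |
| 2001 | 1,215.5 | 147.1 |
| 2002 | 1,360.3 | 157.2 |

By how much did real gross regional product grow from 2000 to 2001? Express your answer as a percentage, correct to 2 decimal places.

Real gross regional product 2000 = 1049.2/1.400 = 749.43.
Real gross regional product 2001 = 1215.5/1.471 = 826.31.
Change = 826.31/749.43 − 1 = 0.1026.

10.26%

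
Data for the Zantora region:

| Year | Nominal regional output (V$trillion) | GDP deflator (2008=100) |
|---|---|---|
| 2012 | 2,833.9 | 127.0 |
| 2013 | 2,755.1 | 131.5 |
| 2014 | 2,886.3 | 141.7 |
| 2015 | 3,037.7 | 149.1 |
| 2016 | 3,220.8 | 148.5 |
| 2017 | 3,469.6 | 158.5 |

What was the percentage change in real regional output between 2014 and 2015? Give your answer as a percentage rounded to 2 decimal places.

0.02%

Real regional output 2014 = 2886.3/1.417 = 2036.91.
Real regional output 2015 = 3037.7/1.491 = 2037.36.
Change = 2037.36/2036.91 − 1 = 0.0002.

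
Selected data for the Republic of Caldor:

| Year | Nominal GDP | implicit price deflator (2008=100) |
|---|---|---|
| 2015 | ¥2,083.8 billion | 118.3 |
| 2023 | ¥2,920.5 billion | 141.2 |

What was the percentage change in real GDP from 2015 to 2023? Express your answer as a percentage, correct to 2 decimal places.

17.42%

Real GDP 2015 = 2083.8 / 1.183 = 1761.45.
Real GDP 2023 = 2920.5 / 1.412 = 2068.34.
Real growth = 2068.34 / 1761.45 − 1 = 0.1742.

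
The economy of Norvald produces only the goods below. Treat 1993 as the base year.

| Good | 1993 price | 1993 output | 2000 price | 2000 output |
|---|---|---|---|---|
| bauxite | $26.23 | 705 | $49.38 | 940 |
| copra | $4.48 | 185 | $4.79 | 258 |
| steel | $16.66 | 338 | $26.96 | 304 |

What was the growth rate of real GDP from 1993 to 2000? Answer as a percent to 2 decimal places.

23.74%

Real GDP 1993 = Nominal GDP 1993 = 26.23·705 + 4.48·185 + 16.66·338 = 24952.03.
Real GDP 2000 (at 1993 prices) = 26.23·940 + 4.48·258 + 16.66·304 = 30876.68.
Real growth = 30876.68/24952.03 − 1 = 0.2374.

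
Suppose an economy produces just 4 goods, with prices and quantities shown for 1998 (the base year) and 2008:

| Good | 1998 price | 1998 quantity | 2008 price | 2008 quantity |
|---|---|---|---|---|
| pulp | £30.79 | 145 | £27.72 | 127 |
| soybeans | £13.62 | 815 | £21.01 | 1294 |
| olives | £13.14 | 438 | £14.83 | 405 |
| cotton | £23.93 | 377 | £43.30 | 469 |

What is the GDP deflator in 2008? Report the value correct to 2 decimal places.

149.74

Nominal GDP 2008 = 27.72·127 + 21.01·1294 + 14.83·405 + 43.30·469 = 57021.23.
Real GDP 2008 (at 1998 prices) = 30.79·127 + 13.62·1294 + 13.14·405 + 23.93·469 = 38079.48.
Deflator = Nominal/Real × 100 = 57021.23/38079.48 × 100 = 149.743.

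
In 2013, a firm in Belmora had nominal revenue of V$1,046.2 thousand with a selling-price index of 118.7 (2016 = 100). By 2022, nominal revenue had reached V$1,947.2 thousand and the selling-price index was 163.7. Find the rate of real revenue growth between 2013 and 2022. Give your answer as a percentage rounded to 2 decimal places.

Deflate each year: 2013 → 1046.2/1.187 = 881.38; 2022 → 1947.2/1.637 = 1189.49.
So real revenue changed by 1189.49/881.38 − 1 = 0.3496, i.e. 34.96%.

34.96%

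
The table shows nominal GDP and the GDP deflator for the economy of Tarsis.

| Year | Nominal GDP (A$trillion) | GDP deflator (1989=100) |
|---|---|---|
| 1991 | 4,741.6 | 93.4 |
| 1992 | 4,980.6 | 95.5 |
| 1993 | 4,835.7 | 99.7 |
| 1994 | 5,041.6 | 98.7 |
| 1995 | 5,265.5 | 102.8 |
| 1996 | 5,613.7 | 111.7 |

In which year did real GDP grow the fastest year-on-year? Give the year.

1994

1992: real = 4980.6/0.955 = 5215.29; growth vs 1991 (5076.66) = 2.73%.
1993: real = 4835.7/0.997 = 4850.25; growth vs 1992 (5215.29) = -7.00%.
1994: real = 5041.6/0.987 = 5108.00; growth vs 1993 (4850.25) = 5.31%.
1995: real = 5265.5/1.028 = 5122.08; growth vs 1994 (5108.00) = 0.28%.
1996: real = 5613.7/1.117 = 5025.69; growth vs 1995 (5122.08) = -1.88%.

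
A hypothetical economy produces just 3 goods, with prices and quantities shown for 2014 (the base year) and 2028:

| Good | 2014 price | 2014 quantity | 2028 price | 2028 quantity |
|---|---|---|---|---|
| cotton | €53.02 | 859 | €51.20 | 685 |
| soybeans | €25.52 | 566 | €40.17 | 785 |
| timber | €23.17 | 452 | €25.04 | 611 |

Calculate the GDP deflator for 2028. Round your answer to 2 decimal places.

Nominal GDP 2028 = 51.20·685 + 40.17·785 + 25.04·611 = 81904.89.
Real GDP 2028 (at 2014 prices) = 53.02·685 + 25.52·785 + 23.17·611 = 70508.77.
Deflator = Nominal/Real × 100 = 81904.89/70508.77 × 100 = 116.163.

116.16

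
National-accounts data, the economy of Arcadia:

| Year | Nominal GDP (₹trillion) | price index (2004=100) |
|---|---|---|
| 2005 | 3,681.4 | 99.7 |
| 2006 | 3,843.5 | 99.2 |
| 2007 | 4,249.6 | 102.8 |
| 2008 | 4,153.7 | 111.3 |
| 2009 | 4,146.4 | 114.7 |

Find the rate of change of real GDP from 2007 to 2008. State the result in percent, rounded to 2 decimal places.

Real GDP 2007 = 4249.6/1.028 = 4133.85.
Real GDP 2008 = 4153.7/1.113 = 3731.99.
Change = 3731.99/4133.85 − 1 = -0.0972.

-9.72%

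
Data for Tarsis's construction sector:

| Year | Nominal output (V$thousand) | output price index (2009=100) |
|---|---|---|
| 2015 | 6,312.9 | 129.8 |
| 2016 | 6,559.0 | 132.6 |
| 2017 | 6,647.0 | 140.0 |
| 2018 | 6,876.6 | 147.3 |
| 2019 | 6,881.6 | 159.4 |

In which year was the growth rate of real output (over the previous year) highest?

2016: real = 6559.0/1.326 = 4946.46; growth vs 2015 (4863.56) = 1.70%.
2017: real = 6647.0/1.400 = 4747.86; growth vs 2016 (4946.46) = -4.01%.
2018: real = 6876.6/1.473 = 4668.43; growth vs 2017 (4747.86) = -1.67%.
2019: real = 6881.6/1.594 = 4317.19; growth vs 2018 (4668.43) = -7.52%.

2016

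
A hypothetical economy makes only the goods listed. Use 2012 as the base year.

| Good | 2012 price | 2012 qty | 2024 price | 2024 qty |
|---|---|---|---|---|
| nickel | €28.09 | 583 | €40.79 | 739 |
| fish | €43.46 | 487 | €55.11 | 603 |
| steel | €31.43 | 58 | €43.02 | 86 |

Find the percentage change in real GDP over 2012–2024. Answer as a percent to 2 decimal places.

26.17%

Real GDP 2012 = Nominal GDP 2012 = 28.09·583 + 43.46·487 + 31.43·58 = 39364.43.
Real GDP 2024 (at 2012 prices) = 28.09·739 + 43.46·603 + 31.43·86 = 49667.87.
Real growth = 49667.87/39364.43 − 1 = 0.2617.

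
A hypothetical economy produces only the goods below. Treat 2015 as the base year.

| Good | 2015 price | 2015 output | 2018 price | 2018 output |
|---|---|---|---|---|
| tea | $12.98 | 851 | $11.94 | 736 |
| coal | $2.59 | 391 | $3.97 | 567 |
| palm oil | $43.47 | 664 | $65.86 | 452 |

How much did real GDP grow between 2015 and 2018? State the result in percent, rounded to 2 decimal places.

Real GDP 2015 = Nominal GDP 2015 = 12.98·851 + 2.59·391 + 43.47·664 = 40922.75.
Real GDP 2018 (at 2015 prices) = 12.98·736 + 2.59·567 + 43.47·452 = 30670.25.
Real growth = 30670.25/40922.75 − 1 = -0.2505.

-25.05%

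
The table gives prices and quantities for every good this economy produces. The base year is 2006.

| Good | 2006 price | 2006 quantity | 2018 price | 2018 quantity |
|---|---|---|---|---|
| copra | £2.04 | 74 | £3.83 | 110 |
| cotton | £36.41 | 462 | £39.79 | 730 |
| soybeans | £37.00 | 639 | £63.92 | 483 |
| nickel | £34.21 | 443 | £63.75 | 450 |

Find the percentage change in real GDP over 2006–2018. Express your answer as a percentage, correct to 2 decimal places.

Real GDP 2006 = Nominal GDP 2006 = 2.04·74 + 36.41·462 + 37.00·639 + 34.21·443 = 55770.41.
Real GDP 2018 (at 2006 prices) = 2.04·110 + 36.41·730 + 37.00·483 + 34.21·450 = 60069.20.
Real growth = 60069.20/55770.41 − 1 = 0.0771.

7.71%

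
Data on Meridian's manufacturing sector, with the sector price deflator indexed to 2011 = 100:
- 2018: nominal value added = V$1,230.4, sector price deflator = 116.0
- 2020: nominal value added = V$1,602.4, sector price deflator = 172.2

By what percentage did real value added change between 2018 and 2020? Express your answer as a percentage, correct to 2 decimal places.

-12.27%

Deflate each year: 2018 → 1230.4/1.160 = 1060.69; 2020 → 1602.4/1.722 = 930.55.
So real value added changed by 930.55/1060.69 − 1 = -0.1227, i.e. -12.27%.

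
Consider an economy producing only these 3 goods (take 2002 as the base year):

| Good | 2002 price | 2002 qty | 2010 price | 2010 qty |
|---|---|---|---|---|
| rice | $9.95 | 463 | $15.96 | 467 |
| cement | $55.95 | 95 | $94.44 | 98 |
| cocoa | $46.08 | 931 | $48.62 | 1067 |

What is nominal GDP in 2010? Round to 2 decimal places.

$68585.98

Nominal GDP 2010 = Σ (p_2010 × q_2010) = 15.96·467 + 94.44·98 + 48.62·1067 = 68585.98.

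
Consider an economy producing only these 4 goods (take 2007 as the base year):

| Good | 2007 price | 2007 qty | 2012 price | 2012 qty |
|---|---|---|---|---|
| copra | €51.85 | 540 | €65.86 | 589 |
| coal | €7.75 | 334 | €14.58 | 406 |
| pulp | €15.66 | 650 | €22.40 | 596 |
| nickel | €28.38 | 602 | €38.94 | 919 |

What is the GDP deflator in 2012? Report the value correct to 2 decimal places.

135.81

Nominal GDP 2012 = 65.86·589 + 14.58·406 + 22.40·596 + 38.94·919 = 93847.28.
Real GDP 2012 (at 2007 prices) = 51.85·589 + 7.75·406 + 15.66·596 + 28.38·919 = 69100.73.
Deflator = Nominal/Real × 100 = 93847.28/69100.73 × 100 = 135.812.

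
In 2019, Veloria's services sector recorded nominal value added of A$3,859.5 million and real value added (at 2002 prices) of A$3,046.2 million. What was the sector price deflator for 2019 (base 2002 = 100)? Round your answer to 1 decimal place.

126.7

sector price deflator = (Nominal / Real) × 100 = 3859.5 / 3046.2 × 100 = 126.70.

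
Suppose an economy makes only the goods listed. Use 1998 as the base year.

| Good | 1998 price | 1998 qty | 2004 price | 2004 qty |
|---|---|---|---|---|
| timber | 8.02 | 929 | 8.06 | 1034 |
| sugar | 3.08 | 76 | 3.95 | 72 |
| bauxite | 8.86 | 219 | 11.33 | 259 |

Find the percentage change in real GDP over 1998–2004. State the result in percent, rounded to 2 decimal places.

12.30%

Real GDP 1998 = Nominal GDP 1998 = 8.02·929 + 3.08·76 + 8.86·219 = 9625.00.
Real GDP 2004 (at 1998 prices) = 8.02·1034 + 3.08·72 + 8.86·259 = 10809.18.
Real growth = 10809.18/9625.00 − 1 = 0.1230.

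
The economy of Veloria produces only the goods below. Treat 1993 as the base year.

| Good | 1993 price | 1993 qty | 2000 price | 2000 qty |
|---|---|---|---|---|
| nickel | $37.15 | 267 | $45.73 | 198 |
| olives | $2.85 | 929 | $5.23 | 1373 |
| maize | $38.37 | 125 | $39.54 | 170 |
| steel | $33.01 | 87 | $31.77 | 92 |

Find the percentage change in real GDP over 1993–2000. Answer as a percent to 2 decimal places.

2.93%

Real GDP 1993 = Nominal GDP 1993 = 37.15·267 + 2.85·929 + 38.37·125 + 33.01·87 = 20234.82.
Real GDP 2000 (at 1993 prices) = 37.15·198 + 2.85·1373 + 38.37·170 + 33.01·92 = 20828.57.
Real growth = 20828.57/20234.82 − 1 = 0.0293.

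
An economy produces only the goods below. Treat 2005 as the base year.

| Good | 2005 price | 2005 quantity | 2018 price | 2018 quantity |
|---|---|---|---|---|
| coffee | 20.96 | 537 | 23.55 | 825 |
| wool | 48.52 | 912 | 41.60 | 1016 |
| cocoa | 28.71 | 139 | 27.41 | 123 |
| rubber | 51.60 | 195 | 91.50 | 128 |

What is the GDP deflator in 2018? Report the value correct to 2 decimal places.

100.07

Nominal GDP 2018 = 23.55·825 + 41.60·1016 + 27.41·123 + 91.50·128 = 76777.78.
Real GDP 2018 (at 2005 prices) = 20.96·825 + 48.52·1016 + 28.71·123 + 51.60·128 = 76724.45.
Deflator = Nominal/Real × 100 = 76777.78/76724.45 × 100 = 100.070.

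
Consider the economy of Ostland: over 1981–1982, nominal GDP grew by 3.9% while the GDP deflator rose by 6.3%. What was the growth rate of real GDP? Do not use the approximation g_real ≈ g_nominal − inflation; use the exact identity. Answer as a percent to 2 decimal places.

(1 + g_nom) = (1 + g_real)(1 + π), so g_real = 1.0390 / 1.0630 − 1 = -0.02258.

-2.26%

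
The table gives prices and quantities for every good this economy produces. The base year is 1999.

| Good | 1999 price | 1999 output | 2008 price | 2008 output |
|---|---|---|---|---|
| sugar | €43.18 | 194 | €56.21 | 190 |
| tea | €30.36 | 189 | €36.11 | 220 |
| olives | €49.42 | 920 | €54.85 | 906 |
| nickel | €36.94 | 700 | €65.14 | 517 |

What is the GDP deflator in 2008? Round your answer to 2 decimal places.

129.51

Nominal GDP 2008 = 56.21·190 + 36.11·220 + 54.85·906 + 65.14·517 = 101995.58.
Real GDP 2008 (at 1999 prices) = 43.18·190 + 30.36·220 + 49.42·906 + 36.94·517 = 78755.90.
Deflator = Nominal/Real × 100 = 101995.58/78755.90 × 100 = 129.508.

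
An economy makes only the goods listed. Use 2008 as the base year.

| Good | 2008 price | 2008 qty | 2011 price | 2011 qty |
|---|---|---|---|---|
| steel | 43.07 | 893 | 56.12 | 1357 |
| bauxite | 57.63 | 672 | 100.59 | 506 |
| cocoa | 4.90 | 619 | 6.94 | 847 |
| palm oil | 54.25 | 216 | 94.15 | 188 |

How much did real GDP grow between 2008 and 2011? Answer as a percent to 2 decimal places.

Real GDP 2008 = Nominal GDP 2008 = 43.07·893 + 57.63·672 + 4.90·619 + 54.25·216 = 91939.97.
Real GDP 2011 (at 2008 prices) = 43.07·1357 + 57.63·506 + 4.90·847 + 54.25·188 = 101956.07.
Real growth = 101956.07/91939.97 − 1 = 0.1089.

10.89%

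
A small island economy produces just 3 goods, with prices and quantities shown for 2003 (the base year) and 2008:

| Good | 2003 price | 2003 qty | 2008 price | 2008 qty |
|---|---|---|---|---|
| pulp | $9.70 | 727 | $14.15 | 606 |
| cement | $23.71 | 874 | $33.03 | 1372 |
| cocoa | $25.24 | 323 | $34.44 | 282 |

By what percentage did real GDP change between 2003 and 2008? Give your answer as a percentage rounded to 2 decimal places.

26.72%

Real GDP 2003 = Nominal GDP 2003 = 9.70·727 + 23.71·874 + 25.24·323 = 35926.96.
Real GDP 2008 (at 2003 prices) = 9.70·606 + 23.71·1372 + 25.24·282 = 45526.00.
Real growth = 45526.00/35926.96 − 1 = 0.2672.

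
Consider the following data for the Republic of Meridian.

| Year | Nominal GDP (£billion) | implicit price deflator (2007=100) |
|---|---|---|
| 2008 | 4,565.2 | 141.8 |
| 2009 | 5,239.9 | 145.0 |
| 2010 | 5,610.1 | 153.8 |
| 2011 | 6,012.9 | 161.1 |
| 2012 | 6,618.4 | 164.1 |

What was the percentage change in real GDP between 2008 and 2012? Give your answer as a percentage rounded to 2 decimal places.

25.27%

Real GDP 2008 = 4565.2/1.418 = 3219.46.
Real GDP 2012 = 6618.4/1.641 = 4033.15.
Change = 4033.15/3219.46 − 1 = 0.2527.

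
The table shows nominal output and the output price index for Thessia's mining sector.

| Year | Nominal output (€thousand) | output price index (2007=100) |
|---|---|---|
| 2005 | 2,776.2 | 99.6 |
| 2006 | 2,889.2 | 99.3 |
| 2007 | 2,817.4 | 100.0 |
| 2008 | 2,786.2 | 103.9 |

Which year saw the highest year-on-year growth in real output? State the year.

2006

2006: real = 2889.2/0.993 = 2909.57; growth vs 2005 (2787.35) = 4.38%.
2007: real = 2817.4/1.000 = 2817.40; growth vs 2006 (2909.57) = -3.17%.
2008: real = 2786.2/1.039 = 2681.62; growth vs 2007 (2817.40) = -4.82%.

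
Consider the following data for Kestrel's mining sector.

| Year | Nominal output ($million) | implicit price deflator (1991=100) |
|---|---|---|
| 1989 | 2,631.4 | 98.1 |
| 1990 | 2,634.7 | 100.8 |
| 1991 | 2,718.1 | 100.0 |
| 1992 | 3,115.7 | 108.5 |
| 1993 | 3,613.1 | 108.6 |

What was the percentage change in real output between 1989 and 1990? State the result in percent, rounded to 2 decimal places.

-2.56%

Real output 1989 = 2631.4/0.981 = 2682.36.
Real output 1990 = 2634.7/1.008 = 2613.79.
Change = 2613.79/2682.36 − 1 = -0.0256.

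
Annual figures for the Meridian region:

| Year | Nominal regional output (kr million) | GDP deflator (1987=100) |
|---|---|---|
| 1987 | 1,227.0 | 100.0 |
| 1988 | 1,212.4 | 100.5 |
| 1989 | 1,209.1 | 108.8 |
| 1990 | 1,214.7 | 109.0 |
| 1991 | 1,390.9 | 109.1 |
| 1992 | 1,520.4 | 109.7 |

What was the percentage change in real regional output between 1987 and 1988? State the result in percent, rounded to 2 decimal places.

-1.68%

Real regional output 1987 = 1227.0/1.000 = 1227.00.
Real regional output 1988 = 1212.4/1.005 = 1206.37.
Change = 1206.37/1227.00 − 1 = -0.0168.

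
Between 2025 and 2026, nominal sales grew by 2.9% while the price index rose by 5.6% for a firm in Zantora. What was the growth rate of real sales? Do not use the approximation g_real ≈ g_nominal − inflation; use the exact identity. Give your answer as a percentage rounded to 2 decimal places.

-2.56%

(1 + g_nom) = (1 + g_real)(1 + π), so g_real = 1.0290 / 1.0560 − 1 = -0.02557.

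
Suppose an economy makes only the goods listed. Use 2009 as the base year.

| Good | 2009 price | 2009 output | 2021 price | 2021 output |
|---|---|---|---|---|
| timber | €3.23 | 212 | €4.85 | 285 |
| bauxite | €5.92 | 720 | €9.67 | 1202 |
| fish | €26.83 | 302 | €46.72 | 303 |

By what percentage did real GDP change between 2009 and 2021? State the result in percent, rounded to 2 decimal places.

23.88%

Real GDP 2009 = Nominal GDP 2009 = 3.23·212 + 5.92·720 + 26.83·302 = 13049.82.
Real GDP 2021 (at 2009 prices) = 3.23·285 + 5.92·1202 + 26.83·303 = 16165.88.
Real growth = 16165.88/13049.82 − 1 = 0.2388.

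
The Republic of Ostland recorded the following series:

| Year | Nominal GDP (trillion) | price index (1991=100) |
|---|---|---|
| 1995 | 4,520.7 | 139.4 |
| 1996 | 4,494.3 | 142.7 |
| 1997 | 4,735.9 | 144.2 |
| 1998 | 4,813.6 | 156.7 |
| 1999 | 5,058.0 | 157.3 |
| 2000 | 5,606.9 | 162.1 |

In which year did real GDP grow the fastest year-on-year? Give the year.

1996: real = 4494.3/1.427 = 3149.47; growth vs 1995 (3242.97) = -2.88%.
1997: real = 4735.9/1.442 = 3284.26; growth vs 1996 (3149.47) = 4.28%.
1998: real = 4813.6/1.567 = 3071.86; growth vs 1997 (3284.26) = -6.47%.
1999: real = 5058.0/1.573 = 3215.51; growth vs 1998 (3071.86) = 4.68%.
2000: real = 5606.9/1.621 = 3458.91; growth vs 1999 (3215.51) = 7.57%.

2000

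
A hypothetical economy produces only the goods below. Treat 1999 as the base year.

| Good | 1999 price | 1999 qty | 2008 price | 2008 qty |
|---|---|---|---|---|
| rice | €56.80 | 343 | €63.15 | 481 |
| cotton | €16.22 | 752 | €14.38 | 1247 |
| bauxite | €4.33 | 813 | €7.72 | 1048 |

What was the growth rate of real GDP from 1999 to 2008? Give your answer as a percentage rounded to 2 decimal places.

47.97%

Real GDP 1999 = Nominal GDP 1999 = 56.80·343 + 16.22·752 + 4.33·813 = 35200.13.
Real GDP 2008 (at 1999 prices) = 56.80·481 + 16.22·1247 + 4.33·1048 = 52084.98.
Real growth = 52084.98/35200.13 − 1 = 0.4797.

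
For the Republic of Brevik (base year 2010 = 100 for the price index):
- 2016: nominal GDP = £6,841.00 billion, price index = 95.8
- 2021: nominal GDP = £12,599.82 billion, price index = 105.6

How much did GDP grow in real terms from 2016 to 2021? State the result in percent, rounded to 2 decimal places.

Deflate each year: 2016 → 6841.00/0.958 = 7140.92; 2021 → 12599.82/1.056 = 11931.65.
So real GDP changed by 11931.65/7140.92 − 1 = 0.6709, i.e. 67.09%.

67.09%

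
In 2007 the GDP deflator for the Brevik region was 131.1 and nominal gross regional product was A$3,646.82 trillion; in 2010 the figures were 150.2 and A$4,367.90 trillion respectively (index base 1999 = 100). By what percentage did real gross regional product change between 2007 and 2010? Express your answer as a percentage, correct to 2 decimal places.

Real gross regional product 2007 = 3646.82 / 1.311 = 2781.71.
Real gross regional product 2010 = 4367.90 / 1.502 = 2908.06.
Real growth = 2908.06 / 2781.71 − 1 = 0.0454.

4.54%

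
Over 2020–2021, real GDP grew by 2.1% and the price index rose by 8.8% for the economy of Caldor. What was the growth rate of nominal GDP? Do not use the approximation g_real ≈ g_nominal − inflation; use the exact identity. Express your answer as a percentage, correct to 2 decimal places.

(1 + g_nom) = (1 + g_real)(1 + π) = 1.0210 × 1.0880 = 1.11085.

11.08%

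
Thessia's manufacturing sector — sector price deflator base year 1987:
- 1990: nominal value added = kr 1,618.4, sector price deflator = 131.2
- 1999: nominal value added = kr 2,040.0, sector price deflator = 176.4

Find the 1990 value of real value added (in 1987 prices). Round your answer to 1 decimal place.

kr 1,233.5

Real value added = Nominal / (sector price deflator/100) = 1618.4 / 1.312 = 1233.54.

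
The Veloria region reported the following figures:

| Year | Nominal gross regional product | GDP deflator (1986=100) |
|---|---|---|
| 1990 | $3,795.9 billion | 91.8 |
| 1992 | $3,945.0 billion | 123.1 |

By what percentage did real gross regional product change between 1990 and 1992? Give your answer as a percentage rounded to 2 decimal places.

Real gross regional product 1990 = 3795.9 / 0.918 = 4134.97.
Real gross regional product 1992 = 3945.0 / 1.231 = 3204.71.
Real growth = 3204.71 / 4134.97 − 1 = -0.2250.

-22.50%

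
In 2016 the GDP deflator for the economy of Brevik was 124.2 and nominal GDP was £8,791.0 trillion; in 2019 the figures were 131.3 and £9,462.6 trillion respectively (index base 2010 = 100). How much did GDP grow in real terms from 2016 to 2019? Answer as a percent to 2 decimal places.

Real GDP 2016 = 8791.0 / 1.242 = 7078.10.
Real GDP 2019 = 9462.6 / 1.313 = 7206.85.
Real growth = 7206.85 / 7078.10 − 1 = 0.0182.

1.82%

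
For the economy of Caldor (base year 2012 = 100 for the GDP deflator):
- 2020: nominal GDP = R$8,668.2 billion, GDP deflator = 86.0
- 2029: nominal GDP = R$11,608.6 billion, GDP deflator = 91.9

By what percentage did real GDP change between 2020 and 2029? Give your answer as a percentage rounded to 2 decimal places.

25.32%

Deflate each year: 2020 → 8668.2/0.860 = 10079.30; 2029 → 11608.6/0.919 = 12631.77.
So real GDP changed by 12631.77/10079.30 − 1 = 0.2532, i.e. 25.32%.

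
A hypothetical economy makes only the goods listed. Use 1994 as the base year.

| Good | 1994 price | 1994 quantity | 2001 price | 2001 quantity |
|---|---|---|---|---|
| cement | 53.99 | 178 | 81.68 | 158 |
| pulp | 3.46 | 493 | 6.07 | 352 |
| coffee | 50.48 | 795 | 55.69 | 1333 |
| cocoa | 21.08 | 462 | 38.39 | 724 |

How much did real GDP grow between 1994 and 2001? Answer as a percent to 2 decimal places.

50.85%

Real GDP 1994 = Nominal GDP 1994 = 53.99·178 + 3.46·493 + 50.48·795 + 21.08·462 = 61186.56.
Real GDP 2001 (at 1994 prices) = 53.99·158 + 3.46·352 + 50.48·1333 + 21.08·724 = 92300.10.
Real growth = 92300.10/61186.56 − 1 = 0.5085.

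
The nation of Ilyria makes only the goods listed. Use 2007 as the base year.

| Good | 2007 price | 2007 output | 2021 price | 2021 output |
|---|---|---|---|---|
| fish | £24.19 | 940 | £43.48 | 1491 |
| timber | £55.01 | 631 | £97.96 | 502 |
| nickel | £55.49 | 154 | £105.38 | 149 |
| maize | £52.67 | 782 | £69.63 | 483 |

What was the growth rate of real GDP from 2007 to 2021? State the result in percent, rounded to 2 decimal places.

-9.14%

Real GDP 2007 = Nominal GDP 2007 = 24.19·940 + 55.01·631 + 55.49·154 + 52.67·782 = 107183.31.
Real GDP 2021 (at 2007 prices) = 24.19·1491 + 55.01·502 + 55.49·149 + 52.67·483 = 97389.93.
Real growth = 97389.93/107183.31 − 1 = -0.0914.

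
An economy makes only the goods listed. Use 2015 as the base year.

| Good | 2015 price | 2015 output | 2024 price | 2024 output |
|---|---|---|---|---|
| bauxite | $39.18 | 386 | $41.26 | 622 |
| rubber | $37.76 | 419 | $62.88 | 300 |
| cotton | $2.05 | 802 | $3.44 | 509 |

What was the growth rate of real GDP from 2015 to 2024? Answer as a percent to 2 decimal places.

Real GDP 2015 = Nominal GDP 2015 = 39.18·386 + 37.76·419 + 2.05·802 = 32589.02.
Real GDP 2024 (at 2015 prices) = 39.18·622 + 37.76·300 + 2.05·509 = 36741.41.
Real growth = 36741.41/32589.02 − 1 = 0.1274.

12.74%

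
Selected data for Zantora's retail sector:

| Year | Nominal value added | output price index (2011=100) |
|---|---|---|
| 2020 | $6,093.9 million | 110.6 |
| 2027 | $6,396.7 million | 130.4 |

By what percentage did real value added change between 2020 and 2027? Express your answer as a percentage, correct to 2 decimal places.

Real value added 2020 = 6093.9 / 1.106 = 5509.86.
Real value added 2027 = 6396.7 / 1.304 = 4905.44.
Real growth = 4905.44 / 5509.86 − 1 = -0.1097.

-10.97%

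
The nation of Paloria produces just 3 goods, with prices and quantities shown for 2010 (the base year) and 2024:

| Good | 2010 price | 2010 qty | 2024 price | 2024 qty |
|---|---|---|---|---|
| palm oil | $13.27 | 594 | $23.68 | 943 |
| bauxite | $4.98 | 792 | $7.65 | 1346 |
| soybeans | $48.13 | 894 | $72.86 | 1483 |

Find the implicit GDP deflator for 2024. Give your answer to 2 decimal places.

155.29

Nominal GDP 2024 = 23.68·943 + 7.65·1346 + 72.86·1483 = 140678.52.
Real GDP 2024 (at 2010 prices) = 13.27·943 + 4.98·1346 + 48.13·1483 = 90593.48.
Deflator = Nominal/Real × 100 = 140678.52/90593.48 × 100 = 155.285.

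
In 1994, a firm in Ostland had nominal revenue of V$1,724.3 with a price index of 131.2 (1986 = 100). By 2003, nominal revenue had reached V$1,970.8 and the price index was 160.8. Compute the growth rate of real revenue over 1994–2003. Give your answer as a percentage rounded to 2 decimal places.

-6.74%

Deflate each year: 1994 → 1724.3/1.312 = 1314.25; 2003 → 1970.8/1.608 = 1225.62.
So real revenue changed by 1225.62/1314.25 − 1 = -0.0674, i.e. -6.74%.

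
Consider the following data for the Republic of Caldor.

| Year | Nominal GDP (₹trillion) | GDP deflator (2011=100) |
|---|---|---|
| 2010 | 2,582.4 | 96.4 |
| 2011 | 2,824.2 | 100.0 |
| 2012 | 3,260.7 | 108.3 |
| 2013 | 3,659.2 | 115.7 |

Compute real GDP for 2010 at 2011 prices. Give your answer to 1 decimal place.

Real GDP 2010 = 2582.4 / 0.964 = 2678.84.

₹2,678.8 trillion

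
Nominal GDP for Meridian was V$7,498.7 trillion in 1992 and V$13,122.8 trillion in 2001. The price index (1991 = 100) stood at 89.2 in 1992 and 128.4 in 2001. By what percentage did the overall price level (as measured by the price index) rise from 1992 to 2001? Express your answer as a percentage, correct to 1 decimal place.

Price-level change = 128.4 / 89.2 − 1 = 0.4395.

43.9%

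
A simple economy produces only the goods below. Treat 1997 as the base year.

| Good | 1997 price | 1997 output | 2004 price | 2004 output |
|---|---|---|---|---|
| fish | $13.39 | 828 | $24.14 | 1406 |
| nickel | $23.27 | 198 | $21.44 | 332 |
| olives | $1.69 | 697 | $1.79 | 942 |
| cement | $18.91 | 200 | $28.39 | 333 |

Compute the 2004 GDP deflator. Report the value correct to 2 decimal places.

Nominal GDP 2004 = 24.14·1406 + 21.44·332 + 1.79·942 + 28.39·333 = 52198.97.
Real GDP 2004 (at 1997 prices) = 13.39·1406 + 23.27·332 + 1.69·942 + 18.91·333 = 34440.99.
Deflator = Nominal/Real × 100 = 52198.97/34440.99 × 100 = 151.561.

151.56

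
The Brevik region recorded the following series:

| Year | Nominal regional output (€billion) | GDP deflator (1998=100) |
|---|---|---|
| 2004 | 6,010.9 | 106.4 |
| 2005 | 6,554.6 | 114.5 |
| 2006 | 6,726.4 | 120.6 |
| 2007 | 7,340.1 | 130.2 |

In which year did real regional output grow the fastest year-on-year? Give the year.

2005

2005: real = 6554.6/1.145 = 5724.54; growth vs 2004 (5649.34) = 1.33%.
2006: real = 6726.4/1.206 = 5577.45; growth vs 2005 (5724.54) = -2.57%.
2007: real = 7340.1/1.302 = 5637.56; growth vs 2006 (5577.45) = 1.08%.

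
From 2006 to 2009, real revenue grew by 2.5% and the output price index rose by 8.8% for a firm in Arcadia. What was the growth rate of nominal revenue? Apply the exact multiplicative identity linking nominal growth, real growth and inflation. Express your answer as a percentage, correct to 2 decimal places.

(1 + g_nom) = (1 + g_real)(1 + π) = 1.0250 × 1.0880 = 1.11520.

11.52%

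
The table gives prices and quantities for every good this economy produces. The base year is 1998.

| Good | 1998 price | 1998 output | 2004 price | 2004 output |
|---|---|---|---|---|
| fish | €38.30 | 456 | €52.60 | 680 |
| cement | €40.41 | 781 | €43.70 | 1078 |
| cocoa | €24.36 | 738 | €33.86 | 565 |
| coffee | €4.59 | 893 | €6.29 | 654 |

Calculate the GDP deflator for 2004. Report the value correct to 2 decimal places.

122.87

Nominal GDP 2004 = 52.60·680 + 43.70·1078 + 33.86·565 + 6.29·654 = 106121.16.
Real GDP 2004 (at 1998 prices) = 38.30·680 + 40.41·1078 + 24.36·565 + 4.59·654 = 86371.24.
Deflator = Nominal/Real × 100 = 106121.16/86371.24 × 100 = 122.866.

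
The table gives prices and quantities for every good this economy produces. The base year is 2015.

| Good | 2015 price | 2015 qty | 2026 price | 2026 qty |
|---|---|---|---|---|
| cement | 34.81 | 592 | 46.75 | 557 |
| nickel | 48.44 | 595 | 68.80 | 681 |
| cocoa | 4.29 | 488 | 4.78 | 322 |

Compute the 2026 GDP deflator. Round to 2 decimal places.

138.46

Nominal GDP 2026 = 46.75·557 + 68.80·681 + 4.78·322 = 74431.71.
Real GDP 2026 (at 2015 prices) = 34.81·557 + 48.44·681 + 4.29·322 = 53758.19.
Deflator = Nominal/Real × 100 = 74431.71/53758.19 × 100 = 138.457.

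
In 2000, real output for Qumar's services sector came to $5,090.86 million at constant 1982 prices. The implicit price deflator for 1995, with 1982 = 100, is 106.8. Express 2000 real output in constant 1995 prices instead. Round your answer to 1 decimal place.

Real output in 1995 prices = Real output in 1982 prices × (P_1995/P_1982) = 5090.86 × 1.068 = 5437.04.

$5,437.0 million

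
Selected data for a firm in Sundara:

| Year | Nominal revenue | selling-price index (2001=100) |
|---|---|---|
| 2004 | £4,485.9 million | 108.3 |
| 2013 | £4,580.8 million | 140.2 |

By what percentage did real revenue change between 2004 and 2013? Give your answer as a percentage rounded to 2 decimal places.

Real revenue 2004 = 4485.9 / 1.083 = 4142.11.
Real revenue 2013 = 4580.8 / 1.402 = 3267.33.
Real growth = 3267.33 / 4142.11 − 1 = -0.2112.

-21.12%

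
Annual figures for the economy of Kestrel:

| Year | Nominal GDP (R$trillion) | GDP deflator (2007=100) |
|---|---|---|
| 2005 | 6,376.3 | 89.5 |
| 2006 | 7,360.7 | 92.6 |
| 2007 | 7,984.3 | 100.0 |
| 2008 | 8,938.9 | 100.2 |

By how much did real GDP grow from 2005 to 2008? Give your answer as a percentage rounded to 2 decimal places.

Real GDP 2005 = 6376.3/0.895 = 7124.36.
Real GDP 2008 = 8938.9/1.002 = 8921.06.
Change = 8921.06/7124.36 − 1 = 0.2522.

25.22%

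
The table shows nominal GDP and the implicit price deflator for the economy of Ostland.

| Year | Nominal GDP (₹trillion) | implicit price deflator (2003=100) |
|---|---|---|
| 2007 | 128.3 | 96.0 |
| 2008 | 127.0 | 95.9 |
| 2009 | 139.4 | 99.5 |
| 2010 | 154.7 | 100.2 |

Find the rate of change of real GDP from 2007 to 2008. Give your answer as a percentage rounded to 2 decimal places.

-0.91%

Real GDP 2007 = 128.3/0.960 = 133.65.
Real GDP 2008 = 127.0/0.959 = 132.43.
Change = 132.43/133.65 − 1 = -0.0091.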